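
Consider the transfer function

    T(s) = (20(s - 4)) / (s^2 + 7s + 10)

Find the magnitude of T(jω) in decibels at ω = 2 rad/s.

|T(j2)|_dB ≈ 15.4 dB

Substitute s = j2: numerator = -80 + j40, denominator = 6 + j14.
|T(j2)| = |-80 + j40| / |6 + j14| = 89.443 / 15.232 ≈ 5.872.
In decibels: 20·log₁₀(5.872) ≈ 15.4 dB.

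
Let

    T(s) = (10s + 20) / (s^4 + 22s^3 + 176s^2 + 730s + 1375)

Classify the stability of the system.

stable

The denominator s^4 + 22s^3 + 176s^2 + 730s + 1375 factors as (s^2 + 6s + 25)(s + 11)(s + 5), giving poles at s = -3 ± 4j, -11, -5.
Since all poles lie strictly in the left half-plane, the system is stable.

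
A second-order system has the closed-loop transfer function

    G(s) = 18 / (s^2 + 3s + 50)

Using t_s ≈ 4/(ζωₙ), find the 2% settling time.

Comparing s^2 + 3s + 50 to s^2 + 2ζωₙs + ωₙ²: ωₙ = √50 ≈ 7.071 rad/s and ζ = 3/(2·√50) ≈ 0.2121.
ζωₙ = 3/2 = 1.5, so t_s ≈ 4/(ζωₙ) = 4/1.5 ≈ 2.667 s.

t_s ≈ 2.667 s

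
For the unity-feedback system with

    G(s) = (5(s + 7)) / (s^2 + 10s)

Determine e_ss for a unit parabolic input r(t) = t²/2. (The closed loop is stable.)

G(s) has one pole at the origin.
This is a Type 1 system; Ka = lim_{s→0} s^2·G(s) = 0, so the steady-state error for a parabola input is infinite.

e_ss = ∞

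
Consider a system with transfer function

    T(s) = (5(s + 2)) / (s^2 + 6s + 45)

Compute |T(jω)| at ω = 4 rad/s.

|T(j4)| ≈ 0.5940

Substitute s = j4: numerator = 10 + j20, denominator = 29 + j24.
|T(j4)| = |10 + j20| / |29 + j24| = 22.361 / 37.643 ≈ 0.5940.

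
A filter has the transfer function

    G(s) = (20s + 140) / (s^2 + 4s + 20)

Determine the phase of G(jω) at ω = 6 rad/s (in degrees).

∠G(j6) ≈ -83.09°

At s = j6: numerator = 140 + j120, denominator = -16 + j24.
∠G = ∠num − ∠den = 40.601° − (123.69°) = -83.09°.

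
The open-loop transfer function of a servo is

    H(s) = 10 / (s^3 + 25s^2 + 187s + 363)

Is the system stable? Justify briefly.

stable

The denominator s^3 + 25s^2 + 187s + 363 factors as (s + 3)(s + 11)^2, giving poles at s = -3, -11, -11.
Since all poles lie strictly in the left half-plane, the system is stable.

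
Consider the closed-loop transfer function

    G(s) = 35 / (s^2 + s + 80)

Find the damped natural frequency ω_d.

ω_d ≈ 8.930 rad/s

Comparing s^2 + s + 80 to s^2 + 2ζωₙs + ωₙ²: ωₙ = √80 ≈ 8.944 rad/s and ζ = 1/(2·√80) ≈ 0.05590.
ζωₙ = 1/2 = 0.5, so ω_d = ωₙ√(1−ζ²) = √(ωₙ² − (ζωₙ)²) = √(80 − 0.5²) = √79.75 ≈ 8.930 rad/s.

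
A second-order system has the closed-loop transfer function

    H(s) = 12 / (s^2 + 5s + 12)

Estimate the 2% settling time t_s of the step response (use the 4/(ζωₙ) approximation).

Comparing s^2 + 5s + 12 to s^2 + 2ζωₙs + ωₙ²: ωₙ = √12 ≈ 3.464 rad/s and ζ = 5/(2·√12) ≈ 0.7217.
ζωₙ = 5/2 = 2.5, so t_s ≈ 4/(ζωₙ) = 4/2.5 = 1.600 s.

t_s ≈ 1.600 s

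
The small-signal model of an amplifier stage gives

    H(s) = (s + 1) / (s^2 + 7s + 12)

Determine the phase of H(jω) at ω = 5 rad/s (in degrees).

At s = j5: numerator = 1 + j5, denominator = -13 + j35.
∠H = ∠num − ∠den = 78.690° − (110.38°) = -31.69°.

∠H(j5) ≈ -31.69°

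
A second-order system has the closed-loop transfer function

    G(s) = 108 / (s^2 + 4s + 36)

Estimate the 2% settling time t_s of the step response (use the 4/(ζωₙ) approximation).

t_s ≈ 2 s

Comparing s^2 + 4s + 36 to s^2 + 2ζωₙs + ωₙ²: ωₙ = 6 rad/s and ζ = 4/(2·6) ≈ 0.3333.
ζωₙ = 4/2 = 2, so t_s ≈ 4/(ζωₙ) = 4/2 = 2 s.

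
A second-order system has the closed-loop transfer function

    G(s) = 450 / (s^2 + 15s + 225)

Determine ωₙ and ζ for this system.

ωₙ = 15 rad/s, ζ = 0.5

Compare the denominator to the standard form s^2 + 2ζωₙs + ωₙ².
ωₙ² = 225, so ωₙ = 15 rad/s.
2ζωₙ = 15, so ζ = 15/(2·15) = 0.5.
With ζ = 0.5 the response is underdamped.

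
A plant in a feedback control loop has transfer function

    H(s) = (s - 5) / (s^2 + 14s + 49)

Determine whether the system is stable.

The denominator s^2 + 14s + 49 factors as (s + 7)^2, giving poles at s = -7, -7.
Since all poles lie strictly in the left half-plane, the system is stable.

stable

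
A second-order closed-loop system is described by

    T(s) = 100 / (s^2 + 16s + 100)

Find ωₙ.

ωₙ = 10 rad/s

Compare the denominator to the standard form s^2 + 2ζωₙs + ωₙ².
ωₙ² = 100, so ωₙ = 10 rad/s.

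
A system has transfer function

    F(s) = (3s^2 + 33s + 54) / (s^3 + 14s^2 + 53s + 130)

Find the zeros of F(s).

s = -2, -9

Set the numerator to zero: 3s^2 + 33s + 54 = 0, i.e. 3·(s^2 + 11s + 18) = 0.
Factoring: (s + 2)(s + 9) = 0.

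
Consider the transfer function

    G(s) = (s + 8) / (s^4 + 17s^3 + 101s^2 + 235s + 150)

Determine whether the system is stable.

The denominator s^4 + 17s^3 + 101s^2 + 235s + 150 factors as (s + 1)(s + 5)^2(s + 6), giving poles at s = -1, -5, -5, -6.
Since all poles lie strictly in the left half-plane, the system is stable.

stable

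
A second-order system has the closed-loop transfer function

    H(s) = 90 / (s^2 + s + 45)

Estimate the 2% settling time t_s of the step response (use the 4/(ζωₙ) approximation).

t_s ≈ 8 s

Comparing s^2 + s + 45 to s^2 + 2ζωₙs + ωₙ²: ωₙ = √45 ≈ 6.708 rad/s and ζ = 1/(2·√45) ≈ 0.07454.
ζωₙ = 1/2 = 0.5, so t_s ≈ 4/(ζωₙ) = 4/0.5 = 8 s.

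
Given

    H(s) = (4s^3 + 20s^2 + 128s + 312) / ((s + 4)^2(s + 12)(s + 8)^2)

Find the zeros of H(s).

Set the numerator to zero: 4s^3 + 20s^2 + 128s + 312 = 0, i.e. 4·(s^3 + 5s^2 + 32s + 78) = 0.
Factoring: (s^2 + 2s + 26)(s + 3) = 0.

s = -1 ± 5j, -3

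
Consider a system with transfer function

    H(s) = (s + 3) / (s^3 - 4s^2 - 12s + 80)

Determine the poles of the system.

The poles are the roots of the denominator s^3 - 4s^2 - 12s + 80 = 0.
Trying s = -4: the polynomial evaluates to 0, so (s + 4) is a factor.
Dividing out leaves s^2 - 8s + 20 = 0.
The quadratic formula then gives s = 4 ± 2j.

s = 4 + 2j, 4 - 2j, -4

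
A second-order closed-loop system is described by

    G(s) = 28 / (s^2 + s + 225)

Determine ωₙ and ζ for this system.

ωₙ = 15 rad/s, ζ ≈ 0.03333

Compare the denominator to the standard form s^2 + 2ζωₙs + ωₙ².
ωₙ² = 225, so ωₙ = 15 rad/s.
2ζωₙ = 1, so ζ = 1/(2·15) ≈ 0.03333.
With ζ = 0.03333 the response is underdamped.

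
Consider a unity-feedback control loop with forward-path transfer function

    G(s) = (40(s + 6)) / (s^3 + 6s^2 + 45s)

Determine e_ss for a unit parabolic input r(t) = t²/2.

e_ss = ∞

G(s) has one pole at the origin.
This is a Type 1 system; Ka = lim_{s→0} s^2·G(s) = 0, so the steady-state error for a parabola input is infinite.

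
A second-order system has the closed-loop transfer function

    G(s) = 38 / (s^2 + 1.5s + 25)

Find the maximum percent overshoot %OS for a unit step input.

Comparing s^2 + 1.5s + 25 to s^2 + 2ζωₙs + ωₙ²: ωₙ = 5 rad/s and ζ = 1.5/(2·5) = 0.15.
%OS = 100·exp(−πζ/√(1−ζ²)) = 100·exp(−π·0.15/√(1−0.15²)) ≈ 62.1%.

%OS ≈ 62.1%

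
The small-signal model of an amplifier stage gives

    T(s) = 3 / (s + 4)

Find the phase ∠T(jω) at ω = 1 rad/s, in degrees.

At s = j1: numerator = 3, denominator = 4 + j1.
∠T = ∠num − ∠den = 0° − (14.036°) = -14.04°.

∠T(j1) ≈ -14.04°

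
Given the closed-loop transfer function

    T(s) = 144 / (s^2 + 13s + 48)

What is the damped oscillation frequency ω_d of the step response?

ω_d ≈ 2.398 rad/s

Comparing s^2 + 13s + 48 to s^2 + 2ζωₙs + ωₙ²: ωₙ = √48 ≈ 6.928 rad/s and ζ = 13/(2·√48) ≈ 0.9382.
ζωₙ = 13/2 = 6.5, so ω_d = ωₙ√(1−ζ²) = √(ωₙ² − (ζωₙ)²) = √(48 − 6.5²) = √5.75 ≈ 2.398 rad/s.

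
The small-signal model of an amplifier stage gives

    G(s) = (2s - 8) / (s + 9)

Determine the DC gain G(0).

Set s = 0: G(0) = (-8) / (9) = -8/9.

G(0) = -8/9 ≈ -0.8889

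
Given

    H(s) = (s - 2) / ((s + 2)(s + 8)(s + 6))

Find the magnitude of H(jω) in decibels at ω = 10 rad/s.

Substitute s = j10: numerator = -2 + j10, denominator = -1504 - j240.
|H(j10)| = |-2 + j10| / |-1504 - j240| = 10.198 / 1523.0 ≈ 0.006696.
In decibels: 20·log₁₀(0.006696) ≈ -43.5 dB.

|H(j10)|_dB ≈ -43.5 dB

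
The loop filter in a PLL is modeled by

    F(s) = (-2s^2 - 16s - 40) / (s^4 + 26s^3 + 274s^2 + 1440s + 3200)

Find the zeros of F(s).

s = -4 + 2j, -4 - 2j

Set the numerator to zero: -2s^2 - 16s - 40 = 0, i.e. -2·(s^2 + 8s + 20) = 0.
Factoring: (s^2 + 8s + 20) = 0.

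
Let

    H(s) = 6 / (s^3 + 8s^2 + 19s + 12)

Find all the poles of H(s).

s = -3, -4, -1

The poles are the roots of the denominator s^3 + 8s^2 + 19s + 12 = 0.
Trying s = -3: the polynomial evaluates to 0, so (s + 3) is a factor.
Dividing out leaves s^2 + 5s + 4 = 0.
Factoring the quadratic: (s + 4)(s + 1) = 0.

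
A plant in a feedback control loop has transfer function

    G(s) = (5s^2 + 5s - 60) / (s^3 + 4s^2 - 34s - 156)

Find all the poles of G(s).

The poles are the roots of the denominator s^3 + 4s^2 - 34s - 156 = 0.
Trying s = 6: the polynomial evaluates to 0, so (s - 6) is a factor.
Dividing out leaves s^2 + 10s + 26 = 0.
The quadratic formula then gives s = -5 ± 1j.

s = -5 + j, -5 - j, 6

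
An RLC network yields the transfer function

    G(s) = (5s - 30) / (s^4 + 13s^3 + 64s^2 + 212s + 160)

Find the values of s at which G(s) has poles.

The poles are the roots of the denominator s^4 + 13s^3 + 64s^2 + 212s + 160 = 0.
Trying s = -1: the polynomial evaluates to 0, so (s + 1) is a factor.
Dividing out leaves s^3 + 12s^2 + 52s + 160 = 0.
This factors further as (s^2 + 4s + 20)(s + 8) = 0.

s = -2 ± 4j, -1, -8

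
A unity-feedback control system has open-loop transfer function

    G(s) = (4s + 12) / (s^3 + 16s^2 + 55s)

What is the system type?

Type 1

Factor s from the denominator: s^3 + 16s^2 + 55s = s·(s^2 + 16s + 55).
There is 1 pole at the origin, so the system is Type 1.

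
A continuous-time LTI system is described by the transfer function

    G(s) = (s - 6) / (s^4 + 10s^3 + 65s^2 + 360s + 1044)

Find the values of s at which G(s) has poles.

s = 6j, -6j, -5 + 2j, -5 - 2j

The poles are the roots of the denominator s^4 + 10s^3 + 65s^2 + 360s + 1044 = 0.
No real roots exist; factor into two real quadratics: (s^2 + 36)(s^2 + 10s + 29) = 0.
Each quadratic gives a conjugate pair via the quadratic formula.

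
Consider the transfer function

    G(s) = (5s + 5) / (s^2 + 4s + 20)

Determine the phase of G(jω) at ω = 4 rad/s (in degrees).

∠G(j4) ≈ 0°

At s = j4: numerator = 5 + j20, denominator = 4 + j16.
∠G = ∠num − ∠den = 75.964° − (75.964°) = 0°.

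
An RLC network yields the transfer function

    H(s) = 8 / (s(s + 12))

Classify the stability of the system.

marginally stable

The poles can be read from the denominator factors: s = 0, -12.
Since the simple pole(s) at s = 0 lie on the jω-axis with none in the right half-plane, the system is marginally stable.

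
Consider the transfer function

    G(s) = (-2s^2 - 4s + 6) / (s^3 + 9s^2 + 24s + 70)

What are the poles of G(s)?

The poles are the roots of the denominator s^3 + 9s^2 + 24s + 70 = 0.
Trying s = -7: the polynomial evaluates to 0, so (s + 7) is a factor.
Dividing out leaves s^2 + 2s + 10 = 0.
The quadratic formula then gives s = -1 ± 3j.

s = -7, -1 + 3j, -1 - 3j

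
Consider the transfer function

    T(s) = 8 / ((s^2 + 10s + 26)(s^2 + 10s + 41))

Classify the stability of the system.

The poles can be read from the denominator factors: s = -5 + j, -5 - j, -5 + 4j, -5 - 4j.
Since all poles lie strictly in the left half-plane, the system is stable.

stable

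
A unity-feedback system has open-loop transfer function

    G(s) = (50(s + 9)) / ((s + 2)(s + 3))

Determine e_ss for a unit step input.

e_ss = 0.01316

G(s) has no poles at the origin.
This is a Type 0 system. Kp = lim_{s→0} G(s) = 450/6 = 75.
e_ss = 1/(1 + Kp) = 1/(1 + 75) = 1/76 ≈ 0.01316.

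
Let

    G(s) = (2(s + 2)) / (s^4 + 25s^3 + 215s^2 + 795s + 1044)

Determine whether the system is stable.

The denominator s^4 + 25s^3 + 215s^2 + 795s + 1044 factors as (s + 12)(s^2 + 10s + 29)(s + 3), giving poles at s = -12, -5 ± 2j, -3.
Since all poles lie strictly in the left half-plane, the system is stable.

stable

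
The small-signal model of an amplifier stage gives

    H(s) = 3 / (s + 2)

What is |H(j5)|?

|H(j5)| ≈ 0.5571

Substitute s = j5: numerator = 3, denominator = 2 + j5.
|H(j5)| = |3| / |2 + j5| = 3 / 5.3852 ≈ 0.5571.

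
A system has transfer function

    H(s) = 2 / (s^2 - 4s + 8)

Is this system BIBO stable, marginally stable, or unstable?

The denominator s^2 - 4s + 8 factors as (s^2 - 4s + 8), giving poles at s = 2 ± 2j.
Since the pole(s) at s = 2 + 2j, 2 - 2j lie in the right half-plane, the system is unstable.

unstable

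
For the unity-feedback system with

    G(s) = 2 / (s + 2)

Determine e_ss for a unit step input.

e_ss = 0.5000

G(s) has no poles at the origin.
This is a Type 0 system. Kp = lim_{s→0} G(s) = 2/2 = 1.
e_ss = 1/(1 + Kp) = 1/(1 + 1) = 1/2 ≈ 0.5000.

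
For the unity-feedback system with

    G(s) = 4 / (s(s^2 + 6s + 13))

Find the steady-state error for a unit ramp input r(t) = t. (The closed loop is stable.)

e_ss = 3.250

G(s) has one pole at the origin.
This is a Type 1 system. Kv = lim_{s→0} s·G(s) = 4/13.
e_ss = 1/Kv = 1/(4/13) = 13/4 ≈ 3.250.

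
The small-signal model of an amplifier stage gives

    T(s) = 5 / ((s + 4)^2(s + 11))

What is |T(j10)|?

|T(j10)| ≈ 0.002899

Substitute s = j10: numerator = 5, denominator = -1724 + j40.
|T(j10)| = |5| / |-1724 + j40| = 5 / 1724.5 ≈ 0.002899.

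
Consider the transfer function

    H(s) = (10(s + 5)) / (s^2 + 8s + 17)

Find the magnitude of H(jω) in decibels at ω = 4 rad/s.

Substitute s = j4: numerator = 50 + j40, denominator = 1 + j32.
|H(j4)| = |50 + j40| / |1 + j32| = 64.031 / 32.016 = 2.
In decibels: 20·log₁₀(2) ≈ 6.02 dB.

|H(j4)|_dB ≈ 6.02 dB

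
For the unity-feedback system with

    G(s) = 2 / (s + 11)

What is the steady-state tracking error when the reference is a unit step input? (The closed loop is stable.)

G(s) has no poles at the origin.
This is a Type 0 system. Kp = lim_{s→0} G(s) = 2/11.
e_ss = 1/(1 + Kp) = 1/(1 + 2/11) = 11/13 ≈ 0.8462.

e_ss = 0.8462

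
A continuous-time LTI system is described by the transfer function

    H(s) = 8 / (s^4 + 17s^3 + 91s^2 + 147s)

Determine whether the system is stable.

The denominator s^4 + 17s^3 + 91s^2 + 147s factors as s(s + 7)^2(s + 3), giving poles at s = 0, -7, -7, -3.
Since the simple pole(s) at s = 0 lie on the jω-axis with none in the right half-plane, the system is marginally stable.

marginally stable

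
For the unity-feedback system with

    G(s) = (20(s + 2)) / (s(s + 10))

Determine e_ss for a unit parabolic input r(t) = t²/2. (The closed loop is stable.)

G(s) has one pole at the origin.
This is a Type 1 system; Ka = lim_{s→0} s^2·G(s) = 0, so the steady-state error for a parabola input is infinite.

e_ss = ∞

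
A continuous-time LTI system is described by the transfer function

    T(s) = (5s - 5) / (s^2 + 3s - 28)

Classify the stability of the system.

The denominator s^2 + 3s - 28 factors as (s - 4)(s + 7), giving poles at s = 4, -7.
Since the pole(s) at s = 4 lie in the right half-plane, the system is unstable.

unstable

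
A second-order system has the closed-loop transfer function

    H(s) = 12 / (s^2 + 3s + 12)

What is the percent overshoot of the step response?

Comparing s^2 + 3s + 12 to s^2 + 2ζωₙs + ωₙ²: ωₙ = √12 ≈ 3.464 rad/s and ζ = 3/(2·√12) ≈ 0.4330.
%OS = 100·exp(−πζ/√(1−ζ²)) = 100·exp(−π·0.4330/√(1−0.4330²)) ≈ 22.1%.

%OS ≈ 22.1%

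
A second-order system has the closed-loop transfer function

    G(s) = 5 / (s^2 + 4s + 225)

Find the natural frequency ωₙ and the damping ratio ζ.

Compare the denominator to the standard form s^2 + 2ζωₙs + ωₙ².
ωₙ² = 225, so ωₙ = 15 rad/s.
2ζωₙ = 4, so ζ = 4/(2·15) ≈ 0.1333.
With ζ = 0.1333 the response is underdamped.

ωₙ = 15 rad/s, ζ ≈ 0.1333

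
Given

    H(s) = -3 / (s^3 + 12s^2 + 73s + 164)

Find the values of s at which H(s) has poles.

s = -4 + 5j, -4 - 5j, -4

The poles are the roots of the denominator s^3 + 12s^2 + 73s + 164 = 0.
Trying s = -4: the polynomial evaluates to 0, so (s + 4) is a factor.
Dividing out leaves s^2 + 8s + 41 = 0.
The quadratic formula then gives s = -4 ± 5j.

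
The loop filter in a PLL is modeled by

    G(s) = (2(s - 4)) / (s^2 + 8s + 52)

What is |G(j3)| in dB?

|G(j3)|_dB ≈ -13.8 dB

Substitute s = j3: numerator = -8 + j6, denominator = 43 + j24.
|G(j3)| = |-8 + j6| / |43 + j24| = 10 / 49.244 ≈ 0.2031.
In decibels: 20·log₁₀(0.2031) ≈ -13.8 dB.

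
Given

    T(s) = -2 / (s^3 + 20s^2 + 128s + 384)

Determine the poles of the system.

s = -4 ± 4j, -12

The poles are the roots of the denominator s^3 + 20s^2 + 128s + 384 = 0.
Trying s = -12: the polynomial evaluates to 0, so (s + 12) is a factor.
Dividing out leaves s^2 + 8s + 32 = 0.
The quadratic formula then gives s = -4 ± 4j.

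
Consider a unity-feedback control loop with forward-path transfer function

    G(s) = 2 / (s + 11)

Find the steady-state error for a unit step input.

G(s) has no poles at the origin.
This is a Type 0 system. Kp = lim_{s→0} G(s) = 2/11.
e_ss = 1/(1 + Kp) = 1/(1 + 2/11) = 11/13 ≈ 0.8462.

e_ss = 0.8462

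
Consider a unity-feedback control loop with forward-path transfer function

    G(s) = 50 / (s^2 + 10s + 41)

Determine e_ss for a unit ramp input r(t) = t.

G(s) has no poles at the origin.
This is a Type 0 system; Kv = lim_{s→0} s·G(s) = 0, so the steady-state error for a ramp input is infinite.

e_ss = ∞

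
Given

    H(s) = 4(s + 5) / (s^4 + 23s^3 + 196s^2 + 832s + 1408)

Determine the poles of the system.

The poles are the roots of the denominator s^4 + 23s^3 + 196s^2 + 832s + 1408 = 0.
Trying s = -4: the polynomial evaluates to 0, so (s + 4) is a factor.
Dividing out leaves s^3 + 19s^2 + 120s + 352 = 0.
This factors further as (s^2 + 8s + 32)(s + 11) = 0.

s = -4 ± 4j, -4, -11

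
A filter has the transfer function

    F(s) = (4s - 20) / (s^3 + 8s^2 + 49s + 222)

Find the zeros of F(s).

s = 5

Set the numerator to zero: 4s - 20 = 0, i.e. 4·(s - 5) = 0.
So s = 5.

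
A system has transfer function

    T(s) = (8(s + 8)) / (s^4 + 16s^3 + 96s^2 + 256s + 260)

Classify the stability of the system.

The denominator s^4 + 16s^3 + 96s^2 + 256s + 260 factors as (s^2 + 10s + 26)(s^2 + 6s + 10), giving poles at s = -5 ± j, -3 ± j.
Since all poles lie strictly in the left half-plane, the system is stable.

stable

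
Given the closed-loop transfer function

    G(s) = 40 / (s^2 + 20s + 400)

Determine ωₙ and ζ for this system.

Compare the denominator to the standard form s^2 + 2ζωₙs + ωₙ².
ωₙ² = 400, so ωₙ = 20 rad/s.
2ζωₙ = 20, so ζ = 20/(2·20) = 0.5.

ωₙ = 20 rad/s, ζ = 0.5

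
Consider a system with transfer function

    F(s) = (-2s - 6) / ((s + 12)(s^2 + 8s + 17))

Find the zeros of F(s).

s = -3

Set the numerator to zero: -2s - 6 = 0, i.e. -2·(s + 3) = 0.
So s = -3.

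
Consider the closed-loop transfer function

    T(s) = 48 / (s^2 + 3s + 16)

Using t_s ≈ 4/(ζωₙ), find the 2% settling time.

t_s ≈ 2.667 s

Comparing s^2 + 3s + 16 to s^2 + 2ζωₙs + ωₙ²: ωₙ = 4 rad/s and ζ = 3/(2·4) = 0.375.
ζωₙ = 3/2 = 1.5, so t_s ≈ 4/(ζωₙ) = 4/1.5 ≈ 2.667 s.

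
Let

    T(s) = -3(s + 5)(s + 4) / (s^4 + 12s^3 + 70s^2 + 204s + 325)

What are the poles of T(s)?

The poles are the roots of the denominator s^4 + 12s^3 + 70s^2 + 204s + 325 = 0.
No real roots exist; factor into two real quadratics: (s^2 + 4s + 13)(s^2 + 8s + 25) = 0.
Each quadratic gives a conjugate pair via the quadratic formula.

s = -2 + 3j, -2 - 3j, -4 + 3j, -4 - 3j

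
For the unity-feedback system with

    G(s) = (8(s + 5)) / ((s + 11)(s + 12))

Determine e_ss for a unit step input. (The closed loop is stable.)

e_ss = 0.7674

G(s) has no poles at the origin.
This is a Type 0 system. Kp = lim_{s→0} G(s) = 40/132 = 10/33.
e_ss = 1/(1 + Kp) = 1/(1 + 10/33) = 33/43 ≈ 0.7674.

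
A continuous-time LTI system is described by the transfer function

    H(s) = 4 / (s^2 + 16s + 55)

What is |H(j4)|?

Substitute s = j4: numerator = 4, denominator = 39 + j64.
|H(j4)| = |4| / |39 + j64| = 4 / 74.947 ≈ 0.05337.

|H(j4)| ≈ 0.05337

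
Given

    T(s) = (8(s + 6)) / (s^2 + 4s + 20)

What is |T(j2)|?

Substitute s = j2: numerator = 48 + j16, denominator = 16 + j8.
|T(j2)| = |48 + j16| / |16 + j8| = 50.596 / 17.889 ≈ 2.828.

|T(j2)| ≈ 2.828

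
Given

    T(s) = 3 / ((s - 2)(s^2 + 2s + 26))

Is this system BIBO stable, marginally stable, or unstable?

unstable

The poles can be read from the denominator factors: s = 2, -1 + 5j, -1 - 5j.
Since the pole(s) at s = 2 lie in the right half-plane, the system is unstable.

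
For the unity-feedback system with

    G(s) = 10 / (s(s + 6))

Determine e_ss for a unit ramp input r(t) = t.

e_ss = 0.6000

G(s) has one pole at the origin.
This is a Type 1 system. Kv = lim_{s→0} s·G(s) = 10/6 = 5/3.
e_ss = 1/Kv = 1/(5/3) = 3/5 ≈ 0.6000.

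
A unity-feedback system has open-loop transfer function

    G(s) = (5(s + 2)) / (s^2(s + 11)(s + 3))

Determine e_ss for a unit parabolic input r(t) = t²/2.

G(s) has 2 poles at the origin.
This is a Type 2 system. Ka = lim_{s→0} s^2·G(s) = 10/33.
e_ss = 1/Ka = 1/(10/33) = 33/10 ≈ 3.300.

e_ss = 3.300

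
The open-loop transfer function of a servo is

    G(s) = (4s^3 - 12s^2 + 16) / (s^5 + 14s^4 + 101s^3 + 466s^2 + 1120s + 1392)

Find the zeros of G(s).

Set the numerator to zero: 4s^3 - 12s^2 + 16 = 0, i.e. 4·(s^3 - 3s^2 + 4) = 0.
Factoring: (s - 2)^2(s + 1) = 0.

s = 2, 2, -1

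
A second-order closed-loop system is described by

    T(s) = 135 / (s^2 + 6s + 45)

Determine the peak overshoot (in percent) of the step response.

Comparing s^2 + 6s + 45 to s^2 + 2ζωₙs + ωₙ²: ωₙ = √45 ≈ 6.708 rad/s and ζ = 6/(2·√45) ≈ 0.4472.
%OS = 100·exp(−πζ/√(1−ζ²)) = 100·exp(−π·0.4472/√(1−0.4472²)) ≈ 20.8%.

%OS ≈ 20.8%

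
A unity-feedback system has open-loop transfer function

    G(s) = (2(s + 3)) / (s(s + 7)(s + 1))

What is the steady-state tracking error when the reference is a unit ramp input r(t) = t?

G(s) has one pole at the origin.
This is a Type 1 system. Kv = lim_{s→0} s·G(s) = 6/7.
e_ss = 1/Kv = 1/(6/7) = 7/6 ≈ 1.167.

e_ss = 1.167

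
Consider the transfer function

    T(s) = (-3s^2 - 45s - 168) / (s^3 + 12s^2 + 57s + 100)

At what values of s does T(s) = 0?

s = -8, -7

Set the numerator to zero: -3s^2 - 45s - 168 = 0, i.e. -3·(s^2 + 15s + 56) = 0.
Factoring: (s + 8)(s + 7) = 0.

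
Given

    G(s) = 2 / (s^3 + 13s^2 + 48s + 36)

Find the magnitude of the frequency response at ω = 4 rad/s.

Substitute s = j4: numerator = 2, denominator = -172 + j128.
|G(j4)| = |2| / |-172 + j128| = 2 / 214.40 ≈ 0.009328.

|G(j4)| ≈ 0.009328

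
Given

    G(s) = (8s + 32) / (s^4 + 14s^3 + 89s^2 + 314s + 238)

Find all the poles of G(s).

s = -3 ± 5j, -1, -7

The poles are the roots of the denominator s^4 + 14s^3 + 89s^2 + 314s + 238 = 0.
Trying s = -1: the polynomial evaluates to 0, so (s + 1) is a factor.
Dividing out leaves s^3 + 13s^2 + 76s + 238 = 0.
This factors further as (s^2 + 6s + 34)(s + 7) = 0.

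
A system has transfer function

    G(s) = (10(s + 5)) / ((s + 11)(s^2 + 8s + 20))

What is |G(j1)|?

Substitute s = j1: numerator = 50 + j10, denominator = 201 + j107.
|G(j1)| = |50 + j10| / |201 + j107| = 50.990 / 227.71 ≈ 0.2239.

|G(j1)| ≈ 0.2239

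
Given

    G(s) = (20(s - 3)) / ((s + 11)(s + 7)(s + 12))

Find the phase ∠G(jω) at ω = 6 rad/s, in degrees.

At s = j6: numerator = -60 + j120, denominator = -156 + j1542.
∠G = ∠num − ∠den = 116.57° − (95.777°) = 20.79°.

∠G(j6) ≈ 20.79°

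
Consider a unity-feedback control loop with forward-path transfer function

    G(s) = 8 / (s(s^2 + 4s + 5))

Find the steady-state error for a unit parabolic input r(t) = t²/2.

G(s) has one pole at the origin.
This is a Type 1 system; Ka = lim_{s→0} s^2·G(s) = 0, so the steady-state error for a parabola input is infinite.

e_ss = ∞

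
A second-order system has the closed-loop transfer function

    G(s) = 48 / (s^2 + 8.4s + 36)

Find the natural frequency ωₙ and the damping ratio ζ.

ωₙ = 6 rad/s, ζ = 0.7

Compare the denominator to the standard form s^2 + 2ζωₙs + ωₙ².
ωₙ² = 36, so ωₙ = 6 rad/s.
2ζωₙ = 8.4, so ζ = 8.4/(2·6) = 0.7.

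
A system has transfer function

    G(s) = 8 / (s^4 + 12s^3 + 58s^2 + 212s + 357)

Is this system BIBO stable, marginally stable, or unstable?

The denominator s^4 + 12s^3 + 58s^2 + 212s + 357 factors as (s + 7)(s^2 + 2s + 17)(s + 3), giving poles at s = -7, -1 + 4j, -1 - 4j, -3.
Since all poles lie strictly in the left half-plane, the system is stable.

stable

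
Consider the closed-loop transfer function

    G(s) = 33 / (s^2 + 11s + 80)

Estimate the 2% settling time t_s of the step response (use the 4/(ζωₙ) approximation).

t_s ≈ 0.7273 s

Comparing s^2 + 11s + 80 to s^2 + 2ζωₙs + ωₙ²: ωₙ = √80 ≈ 8.944 rad/s and ζ = 11/(2·√80) ≈ 0.6149.
ζωₙ = 11/2 = 5.5, so t_s ≈ 4/(ζωₙ) = 4/5.5 ≈ 0.7273 s.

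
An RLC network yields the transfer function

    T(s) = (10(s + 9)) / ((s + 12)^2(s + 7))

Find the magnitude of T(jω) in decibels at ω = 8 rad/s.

Substitute s = j8: numerator = 90 + j80, denominator = -976 + j1984.
|T(j8)| = |90 + j80| / |-976 + j1984| = 120.42 / 2211.1 ≈ 0.05446.
In decibels: 20·log₁₀(0.05446) ≈ -25.3 dB.

|T(j8)|_dB ≈ -25.3 dB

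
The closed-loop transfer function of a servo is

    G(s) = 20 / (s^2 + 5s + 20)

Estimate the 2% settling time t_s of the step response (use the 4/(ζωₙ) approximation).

t_s ≈ 1.600 s

Comparing s^2 + 5s + 20 to s^2 + 2ζωₙs + ωₙ²: ωₙ = √20 ≈ 4.472 rad/s and ζ = 5/(2·√20) ≈ 0.5590.
ζωₙ = 5/2 = 2.5, so t_s ≈ 4/(ζωₙ) = 4/2.5 = 1.600 s.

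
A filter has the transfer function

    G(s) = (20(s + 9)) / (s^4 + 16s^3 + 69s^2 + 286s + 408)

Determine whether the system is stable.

The denominator s^4 + 16s^3 + 69s^2 + 286s + 408 factors as (s^2 + 2s + 17)(s + 12)(s + 2), giving poles at s = -1 ± 4j, -12, -2.
Since all poles lie strictly in the left half-plane, the system is stable.

stable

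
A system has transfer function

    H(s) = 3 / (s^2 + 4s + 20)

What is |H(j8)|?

|H(j8)| ≈ 0.05514

Substitute s = j8: numerator = 3, denominator = -44 + j32.
|H(j8)| = |3| / |-44 + j32| = 3 / 54.406 ≈ 0.05514.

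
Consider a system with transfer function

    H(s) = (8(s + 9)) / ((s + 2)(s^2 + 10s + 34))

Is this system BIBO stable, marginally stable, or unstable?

The poles can be read from the denominator factors: s = -2, -5 ± 3j.
Since all poles lie strictly in the left half-plane, the system is stable.

stable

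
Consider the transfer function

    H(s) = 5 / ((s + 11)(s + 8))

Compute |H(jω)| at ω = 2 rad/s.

Substitute s = j2: numerator = 5, denominator = 84 + j38.
|H(j2)| = |5| / |84 + j38| = 5 / 92.195 ≈ 0.05423.

|H(j2)| ≈ 0.05423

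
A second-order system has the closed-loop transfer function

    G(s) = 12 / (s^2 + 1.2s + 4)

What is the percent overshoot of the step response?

Comparing s^2 + 1.2s + 4 to s^2 + 2ζωₙs + ωₙ²: ωₙ = 2 rad/s and ζ = 1.2/(2·2) = 0.3.
%OS = 100·exp(−πζ/√(1−ζ²)) = 100·exp(−π·0.3/√(1−0.3²)) ≈ 37.2%.

%OS ≈ 37.2%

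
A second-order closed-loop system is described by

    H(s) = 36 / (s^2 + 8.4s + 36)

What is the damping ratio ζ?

Compare the denominator to the standard form s^2 + 2ζωₙs + ωₙ².
ωₙ² = 36, so ωₙ = 6 rad/s.
2ζωₙ = 8.4, so ζ = 8.4/(2·6) = 0.7.
With ζ = 0.7 the response is underdamped.

ζ = 0.7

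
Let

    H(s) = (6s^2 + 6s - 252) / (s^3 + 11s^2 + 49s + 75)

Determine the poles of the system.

The poles are the roots of the denominator s^3 + 11s^2 + 49s + 75 = 0.
Trying s = -3: the polynomial evaluates to 0, so (s + 3) is a factor.
Dividing out leaves s^2 + 8s + 25 = 0.
The quadratic formula then gives s = -4 ± 3j.

s = -4 + 3j, -4 - 3j, -3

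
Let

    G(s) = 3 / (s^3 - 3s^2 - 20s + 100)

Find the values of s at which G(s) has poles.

The poles are the roots of the denominator s^3 - 3s^2 - 20s + 100 = 0.
Trying s = -5: the polynomial evaluates to 0, so (s + 5) is a factor.
Dividing out leaves s^2 - 8s + 20 = 0.
The quadratic formula then gives s = 4 ± 2j.

s = 4 ± 2j, -5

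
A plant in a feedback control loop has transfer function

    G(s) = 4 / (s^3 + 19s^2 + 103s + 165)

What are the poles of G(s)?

The poles are the roots of the denominator s^3 + 19s^2 + 103s + 165 = 0.
Trying s = -11: the polynomial evaluates to 0, so (s + 11) is a factor.
Dividing out leaves s^2 + 8s + 15 = 0.
Factoring the quadratic: (s + 3)(s + 5) = 0.

s = -11, -3, -5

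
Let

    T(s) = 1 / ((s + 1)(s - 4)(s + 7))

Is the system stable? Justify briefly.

unstable

The poles can be read from the denominator factors: s = -1, 4, -7.
Since the pole(s) at s = 4 lie in the right half-plane, the system is unstable.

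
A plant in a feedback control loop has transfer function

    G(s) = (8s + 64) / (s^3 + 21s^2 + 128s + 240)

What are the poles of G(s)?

s = -5, -4, -12

The poles are the roots of the denominator s^3 + 21s^2 + 128s + 240 = 0.
Trying s = -5: the polynomial evaluates to 0, so (s + 5) is a factor.
Dividing out leaves s^2 + 16s + 48 = 0.
Factoring the quadratic: (s + 4)(s + 12) = 0.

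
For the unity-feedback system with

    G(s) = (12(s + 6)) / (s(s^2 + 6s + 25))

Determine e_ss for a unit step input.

e_ss = 0

G(s) has one pole at the origin.
This is a Type 1 system; for a step input the steady-state error is zero.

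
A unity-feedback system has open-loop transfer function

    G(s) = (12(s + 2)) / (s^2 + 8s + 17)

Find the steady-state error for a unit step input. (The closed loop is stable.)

G(s) has no poles at the origin.
This is a Type 0 system. Kp = lim_{s→0} G(s) = 24/17.
e_ss = 1/(1 + Kp) = 1/(1 + 24/17) = 17/41 ≈ 0.4146.

e_ss = 0.4146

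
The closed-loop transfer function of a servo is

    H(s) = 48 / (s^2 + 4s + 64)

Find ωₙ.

Compare the denominator to the standard form s^2 + 2ζωₙs + ωₙ².
ωₙ² = 64, so ωₙ = 8 rad/s.

ωₙ = 8 rad/s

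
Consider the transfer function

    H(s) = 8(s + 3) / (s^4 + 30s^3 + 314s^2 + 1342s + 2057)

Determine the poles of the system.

The poles are the roots of the denominator s^4 + 30s^3 + 314s^2 + 1342s + 2057 = 0.
Trying s = -11: the polynomial evaluates to 0, so (s + 11) is a factor.
Dividing out leaves s^3 + 19s^2 + 105s + 187 = 0.
This factors further as (s^2 + 8s + 17)(s + 11) = 0.

s = -11, -4 ± j, -11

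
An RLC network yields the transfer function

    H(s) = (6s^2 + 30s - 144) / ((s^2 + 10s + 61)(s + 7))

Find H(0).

H(0) = -144/427 ≈ -0.3372

Set s = 0: H(0) = (-144) / (427) = -144/427.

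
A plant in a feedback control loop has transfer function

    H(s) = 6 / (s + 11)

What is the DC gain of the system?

Set s = 0: H(0) = (6) / (11) = 6/11.

H(0) = 6/11 ≈ 0.5455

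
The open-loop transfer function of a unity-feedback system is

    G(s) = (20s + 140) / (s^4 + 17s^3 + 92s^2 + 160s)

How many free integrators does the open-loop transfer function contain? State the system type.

Factor s from the denominator: s^4 + 17s^3 + 92s^2 + 160s = s·(s^3 + 17s^2 + 92s + 160).
There is 1 pole at the origin, so the system is Type 1.

Type 1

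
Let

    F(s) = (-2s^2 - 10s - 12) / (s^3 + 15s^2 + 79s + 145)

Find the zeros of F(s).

Set the numerator to zero: -2s^2 - 10s - 12 = 0, i.e. -2·(s^2 + 5s + 6) = 0.
Factoring: (s + 3)(s + 2) = 0.

s = -3, -2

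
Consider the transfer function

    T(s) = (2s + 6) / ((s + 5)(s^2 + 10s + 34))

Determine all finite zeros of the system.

s = -3

Set the numerator to zero: 2s + 6 = 0, i.e. 2·(s + 3) = 0.
So s = -3.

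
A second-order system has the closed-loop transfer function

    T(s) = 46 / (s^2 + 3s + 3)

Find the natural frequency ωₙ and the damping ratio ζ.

ωₙ ≈ 1.732 rad/s, ζ ≈ 0.8660

Compare the denominator to the standard form s^2 + 2ζωₙs + ωₙ².
ωₙ² = 3, so ωₙ = √3 ≈ 1.732 rad/s.
2ζωₙ = 3, so ζ = 3/(2·√3) ≈ 0.8660.
With ζ = 0.8660 the response is underdamped.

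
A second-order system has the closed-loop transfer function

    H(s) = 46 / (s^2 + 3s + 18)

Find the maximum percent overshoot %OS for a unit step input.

%OS ≈ 30.5%

Comparing s^2 + 3s + 18 to s^2 + 2ζωₙs + ωₙ²: ωₙ = √18 ≈ 4.243 rad/s and ζ = 3/(2·√18) ≈ 0.3536.
%OS = 100·exp(−πζ/√(1−ζ²)) = 100·exp(−π·0.3536/√(1−0.3536²)) ≈ 30.5%.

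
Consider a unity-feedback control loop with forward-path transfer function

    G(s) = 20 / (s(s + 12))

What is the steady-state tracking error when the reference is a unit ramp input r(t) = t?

e_ss = 0.6000

G(s) has one pole at the origin.
This is a Type 1 system. Kv = lim_{s→0} s·G(s) = 20/12 = 5/3.
e_ss = 1/Kv = 1/(5/3) = 3/5 ≈ 0.6000.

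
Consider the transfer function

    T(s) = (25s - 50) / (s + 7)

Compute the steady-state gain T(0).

Set s = 0: T(0) = (-50) / (7) = -50/7.

T(0) = -50/7 ≈ -7.143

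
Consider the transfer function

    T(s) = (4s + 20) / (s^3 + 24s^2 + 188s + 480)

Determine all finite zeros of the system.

s = -5

Set the numerator to zero: 4s + 20 = 0, i.e. 4·(s + 5) = 0.
So s = -5.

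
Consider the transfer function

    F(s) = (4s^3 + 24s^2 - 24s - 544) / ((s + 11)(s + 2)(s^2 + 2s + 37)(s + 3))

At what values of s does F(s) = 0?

s = -5 + 3j, -5 - 3j, 4

Set the numerator to zero: 4s^3 + 24s^2 - 24s - 544 = 0, i.e. 4·(s^3 + 6s^2 - 6s - 136) = 0.
Factoring: (s^2 + 10s + 34)(s - 4) = 0.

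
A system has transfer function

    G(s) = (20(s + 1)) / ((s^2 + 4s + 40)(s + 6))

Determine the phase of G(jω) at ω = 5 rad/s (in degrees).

At s = j5: numerator = 20 + j100, denominator = -10 + j195.
∠G = ∠num − ∠den = 78.690° − (92.936°) = -14.25°.

∠G(j5) ≈ -14.25°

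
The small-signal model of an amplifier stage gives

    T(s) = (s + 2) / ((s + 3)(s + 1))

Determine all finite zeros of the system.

s = -2

Set the numerator to zero: s + 2 = 0.
So s = -2.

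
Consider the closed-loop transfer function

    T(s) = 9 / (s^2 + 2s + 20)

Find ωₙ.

ωₙ ≈ 4.472 rad/s

Compare the denominator to the standard form s^2 + 2ζωₙs + ωₙ².
ωₙ² = 20, so ωₙ = √20 ≈ 4.472 rad/s.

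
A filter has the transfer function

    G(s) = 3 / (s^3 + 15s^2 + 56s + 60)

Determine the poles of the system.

s = -10, -3, -2

The poles are the roots of the denominator s^3 + 15s^2 + 56s + 60 = 0.
Trying s = -10: the polynomial evaluates to 0, so (s + 10) is a factor.
Dividing out leaves s^2 + 5s + 6 = 0.
Factoring the quadratic: (s + 3)(s + 2) = 0.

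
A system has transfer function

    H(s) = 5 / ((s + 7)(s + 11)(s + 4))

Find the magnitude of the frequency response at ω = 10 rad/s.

|H(j10)| ≈ 0.002558

Substitute s = j10: numerator = 5, denominator = -1892 + j490.
|H(j10)| = |5| / |-1892 + j490| = 5 / 1954.4 ≈ 0.002558.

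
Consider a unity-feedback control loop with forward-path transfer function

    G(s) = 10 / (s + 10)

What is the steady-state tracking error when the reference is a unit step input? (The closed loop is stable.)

e_ss = 0.5000

G(s) has no poles at the origin.
This is a Type 0 system. Kp = lim_{s→0} G(s) = 10/10 = 1.
e_ss = 1/(1 + Kp) = 1/(1 + 1) = 1/2 ≈ 0.5000.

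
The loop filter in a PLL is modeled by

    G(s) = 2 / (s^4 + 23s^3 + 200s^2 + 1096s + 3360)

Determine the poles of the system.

The poles are the roots of the denominator s^4 + 23s^3 + 200s^2 + 1096s + 3360 = 0.
Trying s = -7: the polynomial evaluates to 0, so (s + 7) is a factor.
Dividing out leaves s^3 + 16s^2 + 88s + 480 = 0.
This factors further as (s^2 + 4s + 40)(s + 12) = 0.

s = -2 ± 6j, -7, -12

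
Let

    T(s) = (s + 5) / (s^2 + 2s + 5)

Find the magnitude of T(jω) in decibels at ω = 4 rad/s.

Substitute s = j4: numerator = 5 + j4, denominator = -11 + j8.
|T(j4)| = |5 + j4| / |-11 + j8| = 6.4031 / 13.601 ≈ 0.4708.
In decibels: 20·log₁₀(0.4708) ≈ -6.54 dB.

|T(j4)|_dB ≈ -6.54 dB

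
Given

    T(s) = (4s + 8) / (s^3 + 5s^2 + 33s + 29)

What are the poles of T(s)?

The poles are the roots of the denominator s^3 + 5s^2 + 33s + 29 = 0.
Trying s = -1: the polynomial evaluates to 0, so (s + 1) is a factor.
Dividing out leaves s^2 + 4s + 29 = 0.
The quadratic formula then gives s = -2 ± 5j.

s = -2 ± 5j, -1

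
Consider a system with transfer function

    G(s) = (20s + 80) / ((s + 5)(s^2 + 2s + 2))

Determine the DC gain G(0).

Set s = 0: G(0) = (80) / (10) = 8.

G(0) = 8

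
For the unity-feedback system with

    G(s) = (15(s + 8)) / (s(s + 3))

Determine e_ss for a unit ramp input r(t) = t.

e_ss = 0.02500

G(s) has one pole at the origin.
This is a Type 1 system. Kv = lim_{s→0} s·G(s) = 120/3 = 40.
e_ss = 1/Kv = 1/(40) = 1/40 ≈ 0.02500.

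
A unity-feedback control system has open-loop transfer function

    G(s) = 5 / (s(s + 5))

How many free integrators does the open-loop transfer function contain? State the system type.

The denominator has 1 factor of s at the origin (free integrator), so this is a Type 1 system.

Type 1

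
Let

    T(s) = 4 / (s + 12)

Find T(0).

T(0) = 1/3 ≈ 0.3333

Set s = 0: T(0) = (4) / (12) = 1/3.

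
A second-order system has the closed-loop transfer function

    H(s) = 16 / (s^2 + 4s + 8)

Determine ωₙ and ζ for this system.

ωₙ ≈ 2.828 rad/s, ζ ≈ 0.7071

Compare the denominator to the standard form s^2 + 2ζωₙs + ωₙ².
ωₙ² = 8, so ωₙ = √8 ≈ 2.828 rad/s.
2ζωₙ = 4, so ζ = 4/(2·√8) ≈ 0.7071.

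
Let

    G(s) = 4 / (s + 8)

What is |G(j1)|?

Substitute s = j1: numerator = 4, denominator = 8 + j1.
|G(j1)| = |4| / |8 + j1| = 4 / 8.0623 ≈ 0.4961.

|G(j1)| ≈ 0.4961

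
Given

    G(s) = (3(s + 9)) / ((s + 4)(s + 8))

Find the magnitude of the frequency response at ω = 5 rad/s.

Substitute s = j5: numerator = 27 + j15, denominator = 7 + j60.
|G(j5)| = |27 + j15| / |7 + j60| = 30.887 / 60.407 ≈ 0.5113.

|G(j5)| ≈ 0.5113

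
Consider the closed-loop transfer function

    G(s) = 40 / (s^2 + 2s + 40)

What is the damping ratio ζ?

Compare the denominator to the standard form s^2 + 2ζωₙs + ωₙ².
ωₙ² = 40, so ωₙ = √40 ≈ 6.325 rad/s.
2ζωₙ = 2, so ζ = 2/(2·√40) ≈ 0.1581.

ζ ≈ 0.1581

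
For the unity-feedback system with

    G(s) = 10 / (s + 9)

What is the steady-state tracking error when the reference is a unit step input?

e_ss = 0.4737

G(s) has no poles at the origin.
This is a Type 0 system. Kp = lim_{s→0} G(s) = 10/9.
e_ss = 1/(1 + Kp) = 1/(1 + 10/9) = 9/19 ≈ 0.4737.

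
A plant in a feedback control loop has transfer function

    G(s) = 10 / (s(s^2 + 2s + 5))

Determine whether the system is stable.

The poles can be read from the denominator factors: s = 0, -1 + 2j, -1 - 2j.
Since the simple pole(s) at s = 0 lie on the jω-axis with none in the right half-plane, the system is marginally stable.

marginally stable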